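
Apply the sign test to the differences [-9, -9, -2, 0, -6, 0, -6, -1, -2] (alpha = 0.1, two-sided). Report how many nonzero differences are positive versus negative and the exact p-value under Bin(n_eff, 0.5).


Step 1: Discard zero differences. Original n = 9; n_eff = number of nonzero differences = 7.
Nonzero differences (with sign): -9, -9, -2, -6, -6, -1, -2
Step 2: Count signs: positive = 0, negative = 7.
Step 3: Under H0: P(positive) = 0.5, so the number of positives S ~ Bin(7, 0.5).
Step 4: Two-sided exact p-value = sum of Bin(7,0.5) probabilities at or below the observed probability = 0.015625.
Step 5: alpha = 0.1. reject H0.

n_eff = 7, pos = 0, neg = 7, p = 0.015625, reject H0.


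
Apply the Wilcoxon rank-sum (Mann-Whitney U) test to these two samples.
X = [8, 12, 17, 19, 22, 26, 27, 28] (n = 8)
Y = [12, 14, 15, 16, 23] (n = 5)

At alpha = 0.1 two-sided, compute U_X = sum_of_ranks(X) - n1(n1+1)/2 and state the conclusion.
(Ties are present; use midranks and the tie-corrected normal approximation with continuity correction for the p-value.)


Step 1: Combine and sort all 13 observations; assign midranks.
sorted (value, group): (8,X), (12,X), (12,Y), (14,Y), (15,Y), (16,Y), (17,X), (19,X), (22,X), (23,Y), (26,X), (27,X), (28,X)
ranks: 8->1, 12->2.5, 12->2.5, 14->4, 15->5, 16->6, 17->7, 19->8, 22->9, 23->10, 26->11, 27->12, 28->13
Step 2: Rank sum for X: R1 = 1 + 2.5 + 7 + 8 + 9 + 11 + 12 + 13 = 63.5.
Step 3: U_X = R1 - n1(n1+1)/2 = 63.5 - 8*9/2 = 63.5 - 36 = 27.5.
       U_Y = n1*n2 - U_X = 40 - 27.5 = 12.5.
Step 4: Ties are present, so use the tie-corrected normal approximation (with continuity correction) for the p-value.
Step 5: p-value = 0.304842; compare to alpha = 0.1. fail to reject H0.

U_X = 27.5, p = 0.304842, fail to reject H0 at alpha = 0.1.


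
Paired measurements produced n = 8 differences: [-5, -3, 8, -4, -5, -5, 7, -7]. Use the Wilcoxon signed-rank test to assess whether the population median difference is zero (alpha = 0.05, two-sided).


Step 1: Drop any zero differences (none here) and take |d_i|.
|d| = [5, 3, 8, 4, 5, 5, 7, 7]
Step 2: Midrank |d_i| (ties get averaged ranks).
ranks: |5|->4, |3|->1, |8|->8, |4|->2, |5|->4, |5|->4, |7|->6.5, |7|->6.5
Step 3: Attach original signs; sum ranks with positive sign and with negative sign.
W+ = 8 + 6.5 = 14.5
W- = 4 + 1 + 2 + 4 + 4 + 6.5 = 21.5
(Check: W+ + W- = 36 should equal n(n+1)/2 = 36.)
Step 4: Test statistic W = min(W+, W-) = 14.5.
Step 5: Ties in |d|, so use the tie-corrected normal approximation.
        E[W] = n(n+1)/4 = 8*9/4 = 18.
        Tie groups: |d|=5 (t=3), |d|=7 (t=2); sum(t^3 - t) = 30.
        Var[W] = n(n+1)(2n+1)/24 - sum(t^3-t)/48 = 1224/24 - 30/48 = 50.375.
        z = (W - E[W]) / sqrt(Var[W]) = (14.5 - 18) / 7.0975 = -0.4931.
        Two-sided p = 2*Phi(z) = 0.621921.
Step 6: alpha = 0.05. fail to reject H0.

W+ = 14.5, W- = 21.5, W = min = 14.5, p = 0.621921, fail to reject H0.


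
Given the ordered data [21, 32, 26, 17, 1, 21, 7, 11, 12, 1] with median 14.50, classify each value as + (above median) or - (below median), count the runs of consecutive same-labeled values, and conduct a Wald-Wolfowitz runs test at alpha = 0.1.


Step 1: Compute median = 14.50; label A = above, B = below.
Labels in order: AAAABABBBB  (n_A = 5, n_B = 5)
Step 2: Count runs R = 4.
Step 3: Under H0 (random ordering), E[R] = 2*n_A*n_B/(n_A+n_B) + 1 = 2*5*5/10 + 1 = 6.0000.
        Var[R] = 2*n_A*n_B*(2*n_A*n_B - n_A - n_B) / ((n_A+n_B)^2 * (n_A+n_B-1)) = 2000/900 = 2.2222.
        SD[R] = 1.4907.
Step 4: Continuity-corrected z = (R + 0.5 - E[R]) / SD[R] = (4 + 0.5 - 6.0000) / 1.4907 = -1.0062.
Step 5: Two-sided p-value via normal approximation = 2*(1 - Phi(|z|)) = 0.314305.
Step 6: alpha = 0.1. fail to reject H0.

R = 4, z = -1.0062, p = 0.314305, fail to reject H0.


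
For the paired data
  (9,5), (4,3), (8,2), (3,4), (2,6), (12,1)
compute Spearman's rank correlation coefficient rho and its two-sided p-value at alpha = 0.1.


Step 1: Rank x and y separately (midranks; no ties here).
rank(x): 9->5, 4->3, 8->4, 3->2, 2->1, 12->6
rank(y): 5->5, 3->3, 2->2, 4->4, 6->6, 1->1
Step 2: d_i = R_x(i) - R_y(i); compute d_i^2.
  (5-5)^2=0, (3-3)^2=0, (4-2)^2=4, (2-4)^2=4, (1-6)^2=25, (6-1)^2=25
sum(d^2) = 58.
Step 3: rho = 1 - 6*58 / (6*(6^2 - 1)) = 1 - 348/210 = -0.657143.
Step 4: Under H0, t = rho * sqrt((n-2)/(1-rho^2)) = -1.7436 ~ t(4).
Step 5: Two-sided p-value from the t-distribution with 4 df = 0.156175.
Step 6: alpha = 0.1. fail to reject H0.

rho = -0.6571, p = 0.156175, fail to reject H0 at alpha = 0.1.


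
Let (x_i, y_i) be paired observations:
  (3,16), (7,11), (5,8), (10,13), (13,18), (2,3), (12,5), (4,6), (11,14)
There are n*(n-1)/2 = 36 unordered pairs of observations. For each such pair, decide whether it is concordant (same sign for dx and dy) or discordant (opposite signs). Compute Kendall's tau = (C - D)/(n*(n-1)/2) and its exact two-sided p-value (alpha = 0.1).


Step 1: Enumerate the 36 unordered pairs (i,j) with i<j and classify each by sign(x_j-x_i) * sign(y_j-y_i).
  (1,2):dx=+4,dy=-5->D; (1,3):dx=+2,dy=-8->D; (1,4):dx=+7,dy=-3->D; (1,5):dx=+10,dy=+2->C
  (1,6):dx=-1,dy=-13->C; (1,7):dx=+9,dy=-11->D; (1,8):dx=+1,dy=-10->D; (1,9):dx=+8,dy=-2->D
  (2,3):dx=-2,dy=-3->C; (2,4):dx=+3,dy=+2->C; (2,5):dx=+6,dy=+7->C; (2,6):dx=-5,dy=-8->C
  (2,7):dx=+5,dy=-6->D; (2,8):dx=-3,dy=-5->C; (2,9):dx=+4,dy=+3->C; (3,4):dx=+5,dy=+5->C
  (3,5):dx=+8,dy=+10->C; (3,6):dx=-3,dy=-5->C; (3,7):dx=+7,dy=-3->D; (3,8):dx=-1,dy=-2->C
  (3,9):dx=+6,dy=+6->C; (4,5):dx=+3,dy=+5->C; (4,6):dx=-8,dy=-10->C; (4,7):dx=+2,dy=-8->D
  (4,8):dx=-6,dy=-7->C; (4,9):dx=+1,dy=+1->C; (5,6):dx=-11,dy=-15->C; (5,7):dx=-1,dy=-13->C
  (5,8):dx=-9,dy=-12->C; (5,9):dx=-2,dy=-4->C; (6,7):dx=+10,dy=+2->C; (6,8):dx=+2,dy=+3->C
  (6,9):dx=+9,dy=+11->C; (7,8):dx=-8,dy=+1->D; (7,9):dx=-1,dy=+9->D; (8,9):dx=+7,dy=+8->C
Step 2: C = 25, D = 11, total pairs = 36.
Step 3: tau = (C - D)/(n(n-1)/2) = (25 - 11)/36 = 0.388889.
Step 4: Exact two-sided p-value (enumerate n! = 362880 permutations of y under H0): p = 0.180181.
Step 5: alpha = 0.1. fail to reject H0.

tau_b = 0.3889 (C=25, D=11), p = 0.180181, fail to reject H0.


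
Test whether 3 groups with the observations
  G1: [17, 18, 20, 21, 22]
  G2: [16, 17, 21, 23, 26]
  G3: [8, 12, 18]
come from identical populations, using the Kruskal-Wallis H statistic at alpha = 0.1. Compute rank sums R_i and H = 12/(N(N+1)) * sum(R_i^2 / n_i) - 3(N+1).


Step 1: Combine all N = 13 observations and assign midranks.
sorted (value, group, rank): (8,G3,1), (12,G3,2), (16,G2,3), (17,G1,4.5), (17,G2,4.5), (18,G1,6.5), (18,G3,6.5), (20,G1,8), (21,G1,9.5), (21,G2,9.5), (22,G1,11), (23,G2,12), (26,G2,13)
Step 2: Sum ranks within each group.
R_1 = 39.5 (n_1 = 5)
R_2 = 42 (n_2 = 5)
R_3 = 9.5 (n_3 = 3)
Step 3: H = 12/(N(N+1)) * sum(R_i^2/n_i) - 3(N+1)
     = 12/(13*14) * (39.5^2/5 + 42^2/5 + 9.5^2/3) - 3*14
     = 0.065934 * 694.933 - 42
     = 3.819780.
Step 4: Ties present; correction factor C = 1 - 18/(13^3 - 13) = 0.991758. Corrected H = 3.819780 / 0.991758 = 3.851524.
Step 5: Under H0, H ~ chi^2(2); p-value = 0.145765.
Step 6: alpha = 0.1. fail to reject H0.

H = 3.8515, df = 2, p = 0.145765, fail to reject H0.


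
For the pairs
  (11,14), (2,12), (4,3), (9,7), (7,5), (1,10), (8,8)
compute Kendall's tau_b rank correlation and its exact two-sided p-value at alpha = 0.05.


Step 1: Enumerate the 21 unordered pairs (i,j) with i<j and classify each by sign(x_j-x_i) * sign(y_j-y_i).
  (1,2):dx=-9,dy=-2->C; (1,3):dx=-7,dy=-11->C; (1,4):dx=-2,dy=-7->C; (1,5):dx=-4,dy=-9->C
  (1,6):dx=-10,dy=-4->C; (1,7):dx=-3,dy=-6->C; (2,3):dx=+2,dy=-9->D; (2,4):dx=+7,dy=-5->D
  (2,5):dx=+5,dy=-7->D; (2,6):dx=-1,dy=-2->C; (2,7):dx=+6,dy=-4->D; (3,4):dx=+5,dy=+4->C
  (3,5):dx=+3,dy=+2->C; (3,6):dx=-3,dy=+7->D; (3,7):dx=+4,dy=+5->C; (4,5):dx=-2,dy=-2->C
  (4,6):dx=-8,dy=+3->D; (4,7):dx=-1,dy=+1->D; (5,6):dx=-6,dy=+5->D; (5,7):dx=+1,dy=+3->C
  (6,7):dx=+7,dy=-2->D
Step 2: C = 12, D = 9, total pairs = 21.
Step 3: tau = (C - D)/(n(n-1)/2) = (12 - 9)/21 = 0.142857.
Step 4: Exact two-sided p-value (enumerate n! = 5040 permutations of y under H0): p = 0.772619.
Step 5: alpha = 0.05. fail to reject H0.

tau_b = 0.1429 (C=12, D=9), p = 0.772619, fail to reject H0.


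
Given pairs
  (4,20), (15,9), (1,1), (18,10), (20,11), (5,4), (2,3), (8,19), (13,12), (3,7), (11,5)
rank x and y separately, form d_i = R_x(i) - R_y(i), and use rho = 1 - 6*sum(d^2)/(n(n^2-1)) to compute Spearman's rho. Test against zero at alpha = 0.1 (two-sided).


Step 1: Rank x and y separately (midranks; no ties here).
rank(x): 4->4, 15->9, 1->1, 18->10, 20->11, 5->5, 2->2, 8->6, 13->8, 3->3, 11->7
rank(y): 20->11, 9->6, 1->1, 10->7, 11->8, 4->3, 3->2, 19->10, 12->9, 7->5, 5->4
Step 2: d_i = R_x(i) - R_y(i); compute d_i^2.
  (4-11)^2=49, (9-6)^2=9, (1-1)^2=0, (10-7)^2=9, (11-8)^2=9, (5-3)^2=4, (2-2)^2=0, (6-10)^2=16, (8-9)^2=1, (3-5)^2=4, (7-4)^2=9
sum(d^2) = 110.
Step 3: rho = 1 - 6*110 / (11*(11^2 - 1)) = 1 - 660/1320 = 0.500000.
Step 4: Under H0, t = rho * sqrt((n-2)/(1-rho^2)) = 1.7321 ~ t(9).
Step 5: Two-sided p-value from the t-distribution with 9 df = 0.117307.
Step 6: alpha = 0.1. fail to reject H0.

rho = 0.5000, p = 0.117307, fail to reject H0 at alpha = 0.1.


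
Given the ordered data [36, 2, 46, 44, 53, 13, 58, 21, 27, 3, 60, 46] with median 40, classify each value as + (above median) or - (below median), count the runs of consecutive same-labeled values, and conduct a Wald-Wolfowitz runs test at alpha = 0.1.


Step 1: Compute median = 40; label A = above, B = below.
Labels in order: BBAAABABBBAA  (n_A = 6, n_B = 6)
Step 2: Count runs R = 6.
Step 3: Under H0 (random ordering), E[R] = 2*n_A*n_B/(n_A+n_B) + 1 = 2*6*6/12 + 1 = 7.0000.
        Var[R] = 2*n_A*n_B*(2*n_A*n_B - n_A - n_B) / ((n_A+n_B)^2 * (n_A+n_B-1)) = 4320/1584 = 2.7273.
        SD[R] = 1.6514.
Step 4: Continuity-corrected z = (R + 0.5 - E[R]) / SD[R] = (6 + 0.5 - 7.0000) / 1.6514 = -0.3028.
Step 5: Two-sided p-value via normal approximation = 2*(1 - Phi(|z|)) = 0.762069.
Step 6: alpha = 0.1. fail to reject H0.

R = 6, z = -0.3028, p = 0.762069, fail to reject H0.


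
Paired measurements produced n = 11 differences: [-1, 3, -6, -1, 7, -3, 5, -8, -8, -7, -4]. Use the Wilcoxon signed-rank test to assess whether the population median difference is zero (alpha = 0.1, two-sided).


Step 1: Drop any zero differences (none here) and take |d_i|.
|d| = [1, 3, 6, 1, 7, 3, 5, 8, 8, 7, 4]
Step 2: Midrank |d_i| (ties get averaged ranks).
ranks: |1|->1.5, |3|->3.5, |6|->7, |1|->1.5, |7|->8.5, |3|->3.5, |5|->6, |8|->10.5, |8|->10.5, |7|->8.5, |4|->5
Step 3: Attach original signs; sum ranks with positive sign and with negative sign.
W+ = 3.5 + 8.5 + 6 = 18
W- = 1.5 + 7 + 1.5 + 3.5 + 10.5 + 10.5 + 8.5 + 5 = 48
(Check: W+ + W- = 66 should equal n(n+1)/2 = 66.)
Step 4: Test statistic W = min(W+, W-) = 18.
Step 5: Ties in |d|, so use the tie-corrected normal approximation.
        E[W] = n(n+1)/4 = 11*12/4 = 33.
        Tie groups: |d|=1 (t=2), |d|=3 (t=2), |d|=7 (t=2), |d|=8 (t=2); sum(t^3 - t) = 24.
        Var[W] = n(n+1)(2n+1)/24 - sum(t^3-t)/48 = 3036/24 - 24/48 = 126.
        z = (W - E[W]) / sqrt(Var[W]) = (18 - 33) / 11.2250 = -1.3363.
        Two-sided p = 2*Phi(z) = 0.181449.
Step 6: alpha = 0.1. fail to reject H0.

W+ = 18, W- = 48, W = min = 18, p = 0.181449, fail to reject H0.


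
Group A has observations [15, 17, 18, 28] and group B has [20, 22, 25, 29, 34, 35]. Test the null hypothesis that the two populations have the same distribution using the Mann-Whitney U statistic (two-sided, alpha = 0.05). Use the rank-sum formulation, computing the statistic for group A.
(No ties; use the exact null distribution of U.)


Step 1: Combine and sort all 10 observations; assign midranks.
sorted (value, group): (15,X), (17,X), (18,X), (20,Y), (22,Y), (25,Y), (28,X), (29,Y), (34,Y), (35,Y)
ranks: 15->1, 17->2, 18->3, 20->4, 22->5, 25->6, 28->7, 29->8, 34->9, 35->10
Step 2: Rank sum for X: R1 = 1 + 2 + 3 + 7 = 13.
Step 3: U_X = R1 - n1(n1+1)/2 = 13 - 4*5/2 = 13 - 10 = 3.
       U_Y = n1*n2 - U_X = 24 - 3 = 21.
Step 4: No ties, so the exact null distribution of U (based on enumerating the C(10,4) = 210 equally likely rank assignments) gives the two-sided p-value.
Step 5: p-value = 0.066667; compare to alpha = 0.05. fail to reject H0.

U_X = 3, p = 0.066667, fail to reject H0 at alpha = 0.05.


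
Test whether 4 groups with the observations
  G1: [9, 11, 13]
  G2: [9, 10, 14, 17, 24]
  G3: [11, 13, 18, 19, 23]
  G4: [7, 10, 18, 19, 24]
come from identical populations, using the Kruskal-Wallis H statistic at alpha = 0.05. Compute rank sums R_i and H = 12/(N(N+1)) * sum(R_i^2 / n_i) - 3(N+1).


Step 1: Combine all N = 18 observations and assign midranks.
sorted (value, group, rank): (7,G4,1), (9,G1,2.5), (9,G2,2.5), (10,G2,4.5), (10,G4,4.5), (11,G1,6.5), (11,G3,6.5), (13,G1,8.5), (13,G3,8.5), (14,G2,10), (17,G2,11), (18,G3,12.5), (18,G4,12.5), (19,G3,14.5), (19,G4,14.5), (23,G3,16), (24,G2,17.5), (24,G4,17.5)
Step 2: Sum ranks within each group.
R_1 = 17.5 (n_1 = 3)
R_2 = 45.5 (n_2 = 5)
R_3 = 58 (n_3 = 5)
R_4 = 50 (n_4 = 5)
Step 3: H = 12/(N(N+1)) * sum(R_i^2/n_i) - 3(N+1)
     = 12/(18*19) * (17.5^2/3 + 45.5^2/5 + 58^2/5 + 50^2/5) - 3*19
     = 0.035088 * 1688.93 - 57
     = 2.260819.
Step 4: Ties present; correction factor C = 1 - 42/(18^3 - 18) = 0.992776. Corrected H = 2.260819 / 0.992776 = 2.277270.
Step 5: Under H0, H ~ chi^2(3); p-value = 0.516889.
Step 6: alpha = 0.05. fail to reject H0.

H = 2.2773, df = 3, p = 0.516889, fail to reject H0.


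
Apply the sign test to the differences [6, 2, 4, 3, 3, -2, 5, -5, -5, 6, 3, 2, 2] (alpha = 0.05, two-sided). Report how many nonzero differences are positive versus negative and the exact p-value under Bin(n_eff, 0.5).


Step 1: Discard zero differences. Original n = 13; n_eff = number of nonzero differences = 13.
Nonzero differences (with sign): +6, +2, +4, +3, +3, -2, +5, -5, -5, +6, +3, +2, +2
Step 2: Count signs: positive = 10, negative = 3.
Step 3: Under H0: P(positive) = 0.5, so the number of positives S ~ Bin(13, 0.5).
Step 4: Two-sided exact p-value = sum of Bin(13,0.5) probabilities at or below the observed probability = 0.092285.
Step 5: alpha = 0.05. fail to reject H0.

n_eff = 13, pos = 10, neg = 3, p = 0.092285, fail to reject H0.


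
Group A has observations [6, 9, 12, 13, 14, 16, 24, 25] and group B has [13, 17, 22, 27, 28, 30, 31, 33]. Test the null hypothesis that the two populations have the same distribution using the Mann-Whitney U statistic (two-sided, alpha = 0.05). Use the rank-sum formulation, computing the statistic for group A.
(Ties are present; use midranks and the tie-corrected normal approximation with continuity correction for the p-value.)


Step 1: Combine and sort all 16 observations; assign midranks.
sorted (value, group): (6,X), (9,X), (12,X), (13,X), (13,Y), (14,X), (16,X), (17,Y), (22,Y), (24,X), (25,X), (27,Y), (28,Y), (30,Y), (31,Y), (33,Y)
ranks: 6->1, 9->2, 12->3, 13->4.5, 13->4.5, 14->6, 16->7, 17->8, 22->9, 24->10, 25->11, 27->12, 28->13, 30->14, 31->15, 33->16
Step 2: Rank sum for X: R1 = 1 + 2 + 3 + 4.5 + 6 + 7 + 10 + 11 = 44.5.
Step 3: U_X = R1 - n1(n1+1)/2 = 44.5 - 8*9/2 = 44.5 - 36 = 8.5.
       U_Y = n1*n2 - U_X = 64 - 8.5 = 55.5.
Step 4: Ties are present, so use the tie-corrected normal approximation (with continuity correction) for the p-value.
Step 5: p-value = 0.015638; compare to alpha = 0.05. reject H0.

U_X = 8.5, p = 0.015638, reject H0 at alpha = 0.05.


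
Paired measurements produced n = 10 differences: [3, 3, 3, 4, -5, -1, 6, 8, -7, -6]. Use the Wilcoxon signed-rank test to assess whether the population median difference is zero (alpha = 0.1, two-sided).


Step 1: Drop any zero differences (none here) and take |d_i|.
|d| = [3, 3, 3, 4, 5, 1, 6, 8, 7, 6]
Step 2: Midrank |d_i| (ties get averaged ranks).
ranks: |3|->3, |3|->3, |3|->3, |4|->5, |5|->6, |1|->1, |6|->7.5, |8|->10, |7|->9, |6|->7.5
Step 3: Attach original signs; sum ranks with positive sign and with negative sign.
W+ = 3 + 3 + 3 + 5 + 7.5 + 10 = 31.5
W- = 6 + 1 + 9 + 7.5 = 23.5
(Check: W+ + W- = 55 should equal n(n+1)/2 = 55.)
Step 4: Test statistic W = min(W+, W-) = 23.5.
Step 5: Ties in |d|, so use the tie-corrected normal approximation.
        E[W] = n(n+1)/4 = 10*11/4 = 27.5.
        Tie groups: |d|=3 (t=3), |d|=6 (t=2); sum(t^3 - t) = 30.
        Var[W] = n(n+1)(2n+1)/24 - sum(t^3-t)/48 = 2310/24 - 30/48 = 95.625.
        z = (W - E[W]) / sqrt(Var[W]) = (23.5 - 27.5) / 9.7788 = -0.4090.
        Two-sided p = 2*Phi(z) = 0.682504.
Step 6: alpha = 0.1. fail to reject H0.

W+ = 31.5, W- = 23.5, W = min = 23.5, p = 0.682504, fail to reject H0.


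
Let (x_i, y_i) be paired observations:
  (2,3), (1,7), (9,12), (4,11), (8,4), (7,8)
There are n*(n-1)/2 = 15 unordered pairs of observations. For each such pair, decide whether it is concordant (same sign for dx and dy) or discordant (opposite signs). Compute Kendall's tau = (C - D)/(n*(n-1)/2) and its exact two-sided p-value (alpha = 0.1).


Step 1: Enumerate the 15 unordered pairs (i,j) with i<j and classify each by sign(x_j-x_i) * sign(y_j-y_i).
  (1,2):dx=-1,dy=+4->D; (1,3):dx=+7,dy=+9->C; (1,4):dx=+2,dy=+8->C; (1,5):dx=+6,dy=+1->C
  (1,6):dx=+5,dy=+5->C; (2,3):dx=+8,dy=+5->C; (2,4):dx=+3,dy=+4->C; (2,5):dx=+7,dy=-3->D
  (2,6):dx=+6,dy=+1->C; (3,4):dx=-5,dy=-1->C; (3,5):dx=-1,dy=-8->C; (3,6):dx=-2,dy=-4->C
  (4,5):dx=+4,dy=-7->D; (4,6):dx=+3,dy=-3->D; (5,6):dx=-1,dy=+4->D
Step 2: C = 10, D = 5, total pairs = 15.
Step 3: tau = (C - D)/(n(n-1)/2) = (10 - 5)/15 = 0.333333.
Step 4: Exact two-sided p-value (enumerate n! = 720 permutations of y under H0): p = 0.469444.
Step 5: alpha = 0.1. fail to reject H0.

tau_b = 0.3333 (C=10, D=5), p = 0.469444, fail to reject H0.


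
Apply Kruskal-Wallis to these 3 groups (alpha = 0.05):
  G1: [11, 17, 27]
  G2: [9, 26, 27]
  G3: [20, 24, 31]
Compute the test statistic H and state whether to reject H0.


Step 1: Combine all N = 9 observations and assign midranks.
sorted (value, group, rank): (9,G2,1), (11,G1,2), (17,G1,3), (20,G3,4), (24,G3,5), (26,G2,6), (27,G1,7.5), (27,G2,7.5), (31,G3,9)
Step 2: Sum ranks within each group.
R_1 = 12.5 (n_1 = 3)
R_2 = 14.5 (n_2 = 3)
R_3 = 18 (n_3 = 3)
Step 3: H = 12/(N(N+1)) * sum(R_i^2/n_i) - 3(N+1)
     = 12/(9*10) * (12.5^2/3 + 14.5^2/3 + 18^2/3) - 3*10
     = 0.133333 * 230.167 - 30
     = 0.688889.
Step 4: Ties present; correction factor C = 1 - 6/(9^3 - 9) = 0.991667. Corrected H = 0.688889 / 0.991667 = 0.694678.
Step 5: Under H0, H ~ chi^2(2); p-value = 0.706566.
Step 6: alpha = 0.05. fail to reject H0.

H = 0.6947, df = 2, p = 0.706566, fail to reject H0.


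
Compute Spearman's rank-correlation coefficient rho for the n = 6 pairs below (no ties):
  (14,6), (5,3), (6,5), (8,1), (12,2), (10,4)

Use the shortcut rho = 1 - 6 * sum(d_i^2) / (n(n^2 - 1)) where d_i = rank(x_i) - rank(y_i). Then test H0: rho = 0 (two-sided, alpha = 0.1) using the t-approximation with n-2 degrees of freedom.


Step 1: Rank x and y separately (midranks; no ties here).
rank(x): 14->6, 5->1, 6->2, 8->3, 12->5, 10->4
rank(y): 6->6, 3->3, 5->5, 1->1, 2->2, 4->4
Step 2: d_i = R_x(i) - R_y(i); compute d_i^2.
  (6-6)^2=0, (1-3)^2=4, (2-5)^2=9, (3-1)^2=4, (5-2)^2=9, (4-4)^2=0
sum(d^2) = 26.
Step 3: rho = 1 - 6*26 / (6*(6^2 - 1)) = 1 - 156/210 = 0.257143.
Step 4: Under H0, t = rho * sqrt((n-2)/(1-rho^2)) = 0.5322 ~ t(4).
Step 5: Two-sided p-value from the t-distribution with 4 df = 0.622787.
Step 6: alpha = 0.1. fail to reject H0.

rho = 0.2571, p = 0.622787, fail to reject H0 at alpha = 0.1.


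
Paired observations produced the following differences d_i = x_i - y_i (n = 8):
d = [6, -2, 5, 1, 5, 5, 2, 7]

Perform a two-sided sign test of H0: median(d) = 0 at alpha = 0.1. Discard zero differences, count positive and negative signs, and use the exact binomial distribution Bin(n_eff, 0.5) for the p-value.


Step 1: Discard zero differences. Original n = 8; n_eff = number of nonzero differences = 8.
Nonzero differences (with sign): +6, -2, +5, +1, +5, +5, +2, +7
Step 2: Count signs: positive = 7, negative = 1.
Step 3: Under H0: P(positive) = 0.5, so the number of positives S ~ Bin(8, 0.5).
Step 4: Two-sided exact p-value = sum of Bin(8,0.5) probabilities at or below the observed probability = 0.070312.
Step 5: alpha = 0.1. reject H0.

n_eff = 8, pos = 7, neg = 1, p = 0.070312, reject H0.


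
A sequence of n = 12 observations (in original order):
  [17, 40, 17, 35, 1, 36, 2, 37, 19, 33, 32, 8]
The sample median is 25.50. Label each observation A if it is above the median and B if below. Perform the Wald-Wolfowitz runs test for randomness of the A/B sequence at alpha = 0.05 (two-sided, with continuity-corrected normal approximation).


Step 1: Compute median = 25.50; label A = above, B = below.
Labels in order: BABABABABAAB  (n_A = 6, n_B = 6)
Step 2: Count runs R = 11.
Step 3: Under H0 (random ordering), E[R] = 2*n_A*n_B/(n_A+n_B) + 1 = 2*6*6/12 + 1 = 7.0000.
        Var[R] = 2*n_A*n_B*(2*n_A*n_B - n_A - n_B) / ((n_A+n_B)^2 * (n_A+n_B-1)) = 4320/1584 = 2.7273.
        SD[R] = 1.6514.
Step 4: Continuity-corrected z = (R - 0.5 - E[R]) / SD[R] = (11 - 0.5 - 7.0000) / 1.6514 = 2.1194.
Step 5: Two-sided p-value via normal approximation = 2*(1 - Phi(|z|)) = 0.034060.
Step 6: alpha = 0.05. reject H0.

R = 11, z = 2.1194, p = 0.034060, reject H0.


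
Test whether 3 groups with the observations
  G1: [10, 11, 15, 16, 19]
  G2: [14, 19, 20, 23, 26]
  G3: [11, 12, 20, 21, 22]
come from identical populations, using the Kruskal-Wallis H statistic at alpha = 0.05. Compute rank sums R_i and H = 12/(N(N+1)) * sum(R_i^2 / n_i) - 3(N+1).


Step 1: Combine all N = 15 observations and assign midranks.
sorted (value, group, rank): (10,G1,1), (11,G1,2.5), (11,G3,2.5), (12,G3,4), (14,G2,5), (15,G1,6), (16,G1,7), (19,G1,8.5), (19,G2,8.5), (20,G2,10.5), (20,G3,10.5), (21,G3,12), (22,G3,13), (23,G2,14), (26,G2,15)
Step 2: Sum ranks within each group.
R_1 = 25 (n_1 = 5)
R_2 = 53 (n_2 = 5)
R_3 = 42 (n_3 = 5)
Step 3: H = 12/(N(N+1)) * sum(R_i^2/n_i) - 3(N+1)
     = 12/(15*16) * (25^2/5 + 53^2/5 + 42^2/5) - 3*16
     = 0.050000 * 1039.6 - 48
     = 3.980000.
Step 4: Ties present; correction factor C = 1 - 18/(15^3 - 15) = 0.994643. Corrected H = 3.980000 / 0.994643 = 4.001436.
Step 5: Under H0, H ~ chi^2(2); p-value = 0.135238.
Step 6: alpha = 0.05. fail to reject H0.

H = 4.0014, df = 2, p = 0.135238, fail to reject H0.


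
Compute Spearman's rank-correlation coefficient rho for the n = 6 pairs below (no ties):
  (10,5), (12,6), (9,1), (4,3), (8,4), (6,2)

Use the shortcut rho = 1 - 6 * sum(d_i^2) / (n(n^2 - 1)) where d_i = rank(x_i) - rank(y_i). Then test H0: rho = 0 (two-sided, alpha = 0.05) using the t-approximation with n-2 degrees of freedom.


Step 1: Rank x and y separately (midranks; no ties here).
rank(x): 10->5, 12->6, 9->4, 4->1, 8->3, 6->2
rank(y): 5->5, 6->6, 1->1, 3->3, 4->4, 2->2
Step 2: d_i = R_x(i) - R_y(i); compute d_i^2.
  (5-5)^2=0, (6-6)^2=0, (4-1)^2=9, (1-3)^2=4, (3-4)^2=1, (2-2)^2=0
sum(d^2) = 14.
Step 3: rho = 1 - 6*14 / (6*(6^2 - 1)) = 1 - 84/210 = 0.600000.
Step 4: Under H0, t = rho * sqrt((n-2)/(1-rho^2)) = 1.5000 ~ t(4).
Step 5: Two-sided p-value from the t-distribution with 4 df = 0.208000.
Step 6: alpha = 0.05. fail to reject H0.

rho = 0.6000, p = 0.208000, fail to reject H0 at alpha = 0.05.


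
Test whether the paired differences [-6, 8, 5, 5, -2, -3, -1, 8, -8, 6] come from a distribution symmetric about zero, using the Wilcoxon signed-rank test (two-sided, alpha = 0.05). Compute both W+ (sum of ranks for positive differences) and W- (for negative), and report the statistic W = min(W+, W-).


Step 1: Drop any zero differences (none here) and take |d_i|.
|d| = [6, 8, 5, 5, 2, 3, 1, 8, 8, 6]
Step 2: Midrank |d_i| (ties get averaged ranks).
ranks: |6|->6.5, |8|->9, |5|->4.5, |5|->4.5, |2|->2, |3|->3, |1|->1, |8|->9, |8|->9, |6|->6.5
Step 3: Attach original signs; sum ranks with positive sign and with negative sign.
W+ = 9 + 4.5 + 4.5 + 9 + 6.5 = 33.5
W- = 6.5 + 2 + 3 + 1 + 9 = 21.5
(Check: W+ + W- = 55 should equal n(n+1)/2 = 55.)
Step 4: Test statistic W = min(W+, W-) = 21.5.
Step 5: Ties in |d|, so use the tie-corrected normal approximation.
        E[W] = n(n+1)/4 = 10*11/4 = 27.5.
        Tie groups: |d|=5 (t=2), |d|=6 (t=2), |d|=8 (t=3); sum(t^3 - t) = 36.
        Var[W] = n(n+1)(2n+1)/24 - sum(t^3-t)/48 = 2310/24 - 36/48 = 95.5.
        z = (W - E[W]) / sqrt(Var[W]) = (21.5 - 27.5) / 9.7724 = -0.6140.
        Two-sided p = 2*Phi(z) = 0.539233.
Step 6: alpha = 0.05. fail to reject H0.

W+ = 33.5, W- = 21.5, W = min = 21.5, p = 0.539233, fail to reject H0.


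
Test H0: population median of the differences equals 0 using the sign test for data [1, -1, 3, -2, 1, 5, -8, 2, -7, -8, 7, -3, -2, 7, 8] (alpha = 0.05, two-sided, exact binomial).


Step 1: Discard zero differences. Original n = 15; n_eff = number of nonzero differences = 15.
Nonzero differences (with sign): +1, -1, +3, -2, +1, +5, -8, +2, -7, -8, +7, -3, -2, +7, +8
Step 2: Count signs: positive = 8, negative = 7.
Step 3: Under H0: P(positive) = 0.5, so the number of positives S ~ Bin(15, 0.5).
Step 4: Two-sided exact p-value = sum of Bin(15,0.5) probabilities at or below the observed probability = 1.000000.
Step 5: alpha = 0.05. fail to reject H0.

n_eff = 15, pos = 8, neg = 7, p = 1.000000, fail to reject H0.


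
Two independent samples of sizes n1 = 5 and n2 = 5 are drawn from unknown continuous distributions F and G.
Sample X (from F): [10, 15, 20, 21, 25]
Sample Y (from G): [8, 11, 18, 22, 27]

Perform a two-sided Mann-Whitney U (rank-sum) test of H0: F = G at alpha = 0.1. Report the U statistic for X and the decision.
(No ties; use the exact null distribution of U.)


Step 1: Combine and sort all 10 observations; assign midranks.
sorted (value, group): (8,Y), (10,X), (11,Y), (15,X), (18,Y), (20,X), (21,X), (22,Y), (25,X), (27,Y)
ranks: 8->1, 10->2, 11->3, 15->4, 18->5, 20->6, 21->7, 22->8, 25->9, 27->10
Step 2: Rank sum for X: R1 = 2 + 4 + 6 + 7 + 9 = 28.
Step 3: U_X = R1 - n1(n1+1)/2 = 28 - 5*6/2 = 28 - 15 = 13.
       U_Y = n1*n2 - U_X = 25 - 13 = 12.
Step 4: No ties, so the exact null distribution of U (based on enumerating the C(10,5) = 252 equally likely rank assignments) gives the two-sided p-value.
Step 5: p-value = 1.000000; compare to alpha = 0.1. fail to reject H0.

U_X = 13, p = 1.000000, fail to reject H0 at alpha = 0.1.


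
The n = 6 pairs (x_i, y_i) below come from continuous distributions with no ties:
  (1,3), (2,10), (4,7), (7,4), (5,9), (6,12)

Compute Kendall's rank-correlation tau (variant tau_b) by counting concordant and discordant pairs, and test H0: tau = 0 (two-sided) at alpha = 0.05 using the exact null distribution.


Step 1: Enumerate the 15 unordered pairs (i,j) with i<j and classify each by sign(x_j-x_i) * sign(y_j-y_i).
  (1,2):dx=+1,dy=+7->C; (1,3):dx=+3,dy=+4->C; (1,4):dx=+6,dy=+1->C; (1,5):dx=+4,dy=+6->C
  (1,6):dx=+5,dy=+9->C; (2,3):dx=+2,dy=-3->D; (2,4):dx=+5,dy=-6->D; (2,5):dx=+3,dy=-1->D
  (2,6):dx=+4,dy=+2->C; (3,4):dx=+3,dy=-3->D; (3,5):dx=+1,dy=+2->C; (3,6):dx=+2,dy=+5->C
  (4,5):dx=-2,dy=+5->D; (4,6):dx=-1,dy=+8->D; (5,6):dx=+1,dy=+3->C
Step 2: C = 9, D = 6, total pairs = 15.
Step 3: tau = (C - D)/(n(n-1)/2) = (9 - 6)/15 = 0.200000.
Step 4: Exact two-sided p-value (enumerate n! = 720 permutations of y under H0): p = 0.719444.
Step 5: alpha = 0.05. fail to reject H0.

tau_b = 0.2000 (C=9, D=6), p = 0.719444, fail to reject H0.


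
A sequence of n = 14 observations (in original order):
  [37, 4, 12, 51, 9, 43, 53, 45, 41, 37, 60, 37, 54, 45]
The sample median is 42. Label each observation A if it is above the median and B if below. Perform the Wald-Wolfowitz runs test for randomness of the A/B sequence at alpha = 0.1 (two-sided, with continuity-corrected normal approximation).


Step 1: Compute median = 42; label A = above, B = below.
Labels in order: BBBABAAABBABAA  (n_A = 7, n_B = 7)
Step 2: Count runs R = 8.
Step 3: Under H0 (random ordering), E[R] = 2*n_A*n_B/(n_A+n_B) + 1 = 2*7*7/14 + 1 = 8.0000.
        Var[R] = 2*n_A*n_B*(2*n_A*n_B - n_A - n_B) / ((n_A+n_B)^2 * (n_A+n_B-1)) = 8232/2548 = 3.2308.
        SD[R] = 1.7974.
Step 4: R = E[R], so z = 0 with no continuity correction.
Step 5: Two-sided p-value via normal approximation = 2*(1 - Phi(|z|)) = 1.000000.
Step 6: alpha = 0.1. fail to reject H0.

R = 8, z = 0.0000, p = 1.000000, fail to reject H0.


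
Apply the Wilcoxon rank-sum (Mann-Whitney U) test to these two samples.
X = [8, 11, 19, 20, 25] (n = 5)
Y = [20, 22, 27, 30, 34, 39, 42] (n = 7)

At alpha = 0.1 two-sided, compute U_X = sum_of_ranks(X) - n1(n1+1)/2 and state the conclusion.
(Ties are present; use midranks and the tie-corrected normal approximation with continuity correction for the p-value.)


Step 1: Combine and sort all 12 observations; assign midranks.
sorted (value, group): (8,X), (11,X), (19,X), (20,X), (20,Y), (22,Y), (25,X), (27,Y), (30,Y), (34,Y), (39,Y), (42,Y)
ranks: 8->1, 11->2, 19->3, 20->4.5, 20->4.5, 22->6, 25->7, 27->8, 30->9, 34->10, 39->11, 42->12
Step 2: Rank sum for X: R1 = 1 + 2 + 3 + 4.5 + 7 = 17.5.
Step 3: U_X = R1 - n1(n1+1)/2 = 17.5 - 5*6/2 = 17.5 - 15 = 2.5.
       U_Y = n1*n2 - U_X = 35 - 2.5 = 32.5.
Step 4: Ties are present, so use the tie-corrected normal approximation (with continuity correction) for the p-value.
Step 5: p-value = 0.018328; compare to alpha = 0.1. reject H0.

U_X = 2.5, p = 0.018328, reject H0 at alpha = 0.1.


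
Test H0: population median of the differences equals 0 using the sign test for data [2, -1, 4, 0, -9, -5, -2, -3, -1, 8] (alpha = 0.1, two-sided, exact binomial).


Step 1: Discard zero differences. Original n = 10; n_eff = number of nonzero differences = 9.
Nonzero differences (with sign): +2, -1, +4, -9, -5, -2, -3, -1, +8
Step 2: Count signs: positive = 3, negative = 6.
Step 3: Under H0: P(positive) = 0.5, so the number of positives S ~ Bin(9, 0.5).
Step 4: Two-sided exact p-value = sum of Bin(9,0.5) probabilities at or below the observed probability = 0.507812.
Step 5: alpha = 0.1. fail to reject H0.

n_eff = 9, pos = 3, neg = 6, p = 0.507812, fail to reject H0.


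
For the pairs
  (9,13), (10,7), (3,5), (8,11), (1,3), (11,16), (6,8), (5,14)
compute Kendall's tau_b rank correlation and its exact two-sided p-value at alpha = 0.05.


Step 1: Enumerate the 28 unordered pairs (i,j) with i<j and classify each by sign(x_j-x_i) * sign(y_j-y_i).
  (1,2):dx=+1,dy=-6->D; (1,3):dx=-6,dy=-8->C; (1,4):dx=-1,dy=-2->C; (1,5):dx=-8,dy=-10->C
  (1,6):dx=+2,dy=+3->C; (1,7):dx=-3,dy=-5->C; (1,8):dx=-4,dy=+1->D; (2,3):dx=-7,dy=-2->C
  (2,4):dx=-2,dy=+4->D; (2,5):dx=-9,dy=-4->C; (2,6):dx=+1,dy=+9->C; (2,7):dx=-4,dy=+1->D
  (2,8):dx=-5,dy=+7->D; (3,4):dx=+5,dy=+6->C; (3,5):dx=-2,dy=-2->C; (3,6):dx=+8,dy=+11->C
  (3,7):dx=+3,dy=+3->C; (3,8):dx=+2,dy=+9->C; (4,5):dx=-7,dy=-8->C; (4,6):dx=+3,dy=+5->C
  (4,7):dx=-2,dy=-3->C; (4,8):dx=-3,dy=+3->D; (5,6):dx=+10,dy=+13->C; (5,7):dx=+5,dy=+5->C
  (5,8):dx=+4,dy=+11->C; (6,7):dx=-5,dy=-8->C; (6,8):dx=-6,dy=-2->C; (7,8):dx=-1,dy=+6->D
Step 2: C = 21, D = 7, total pairs = 28.
Step 3: tau = (C - D)/(n(n-1)/2) = (21 - 7)/28 = 0.500000.
Step 4: Exact two-sided p-value (enumerate n! = 40320 permutations of y under H0): p = 0.108681.
Step 5: alpha = 0.05. fail to reject H0.

tau_b = 0.5000 (C=21, D=7), p = 0.108681, fail to reject H0.


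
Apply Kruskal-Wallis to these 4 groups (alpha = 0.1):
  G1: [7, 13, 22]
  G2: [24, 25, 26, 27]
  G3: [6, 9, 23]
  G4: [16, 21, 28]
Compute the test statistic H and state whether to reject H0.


Step 1: Combine all N = 13 observations and assign midranks.
sorted (value, group, rank): (6,G3,1), (7,G1,2), (9,G3,3), (13,G1,4), (16,G4,5), (21,G4,6), (22,G1,7), (23,G3,8), (24,G2,9), (25,G2,10), (26,G2,11), (27,G2,12), (28,G4,13)
Step 2: Sum ranks within each group.
R_1 = 13 (n_1 = 3)
R_2 = 42 (n_2 = 4)
R_3 = 12 (n_3 = 3)
R_4 = 24 (n_4 = 3)
Step 3: H = 12/(N(N+1)) * sum(R_i^2/n_i) - 3(N+1)
     = 12/(13*14) * (13^2/3 + 42^2/4 + 12^2/3 + 24^2/3) - 3*14
     = 0.065934 * 737.333 - 42
     = 6.615385.
Step 4: No ties, so H is used without correction.
Step 5: Under H0, H ~ chi^2(3); p-value = 0.085221.
Step 6: alpha = 0.1. reject H0.

H = 6.6154, df = 3, p = 0.085221, reject H0.


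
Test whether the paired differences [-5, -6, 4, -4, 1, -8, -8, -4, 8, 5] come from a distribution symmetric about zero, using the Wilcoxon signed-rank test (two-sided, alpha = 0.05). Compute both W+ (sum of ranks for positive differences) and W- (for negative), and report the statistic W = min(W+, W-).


Step 1: Drop any zero differences (none here) and take |d_i|.
|d| = [5, 6, 4, 4, 1, 8, 8, 4, 8, 5]
Step 2: Midrank |d_i| (ties get averaged ranks).
ranks: |5|->5.5, |6|->7, |4|->3, |4|->3, |1|->1, |8|->9, |8|->9, |4|->3, |8|->9, |5|->5.5
Step 3: Attach original signs; sum ranks with positive sign and with negative sign.
W+ = 3 + 1 + 9 + 5.5 = 18.5
W- = 5.5 + 7 + 3 + 9 + 9 + 3 = 36.5
(Check: W+ + W- = 55 should equal n(n+1)/2 = 55.)
Step 4: Test statistic W = min(W+, W-) = 18.5.
Step 5: Ties in |d|, so use the tie-corrected normal approximation.
        E[W] = n(n+1)/4 = 10*11/4 = 27.5.
        Tie groups: |d|=4 (t=3), |d|=5 (t=2), |d|=8 (t=3); sum(t^3 - t) = 54.
        Var[W] = n(n+1)(2n+1)/24 - sum(t^3-t)/48 = 2310/24 - 54/48 = 95.125.
        z = (W - E[W]) / sqrt(Var[W]) = (18.5 - 27.5) / 9.7532 = -0.9228.
        Two-sided p = 2*Phi(z) = 0.356125.
Step 6: alpha = 0.05. fail to reject H0.

W+ = 18.5, W- = 36.5, W = min = 18.5, p = 0.356125, fail to reject H0.


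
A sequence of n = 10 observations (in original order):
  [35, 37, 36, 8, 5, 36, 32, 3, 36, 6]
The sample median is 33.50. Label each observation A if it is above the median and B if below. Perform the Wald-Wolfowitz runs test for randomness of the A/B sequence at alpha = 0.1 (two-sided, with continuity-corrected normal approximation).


Step 1: Compute median = 33.50; label A = above, B = below.
Labels in order: AAABBABBAB  (n_A = 5, n_B = 5)
Step 2: Count runs R = 6.
Step 3: Under H0 (random ordering), E[R] = 2*n_A*n_B/(n_A+n_B) + 1 = 2*5*5/10 + 1 = 6.0000.
        Var[R] = 2*n_A*n_B*(2*n_A*n_B - n_A - n_B) / ((n_A+n_B)^2 * (n_A+n_B-1)) = 2000/900 = 2.2222.
        SD[R] = 1.4907.
Step 4: R = E[R], so z = 0 with no continuity correction.
Step 5: Two-sided p-value via normal approximation = 2*(1 - Phi(|z|)) = 1.000000.
Step 6: alpha = 0.1. fail to reject H0.

R = 6, z = 0.0000, p = 1.000000, fail to reject H0.


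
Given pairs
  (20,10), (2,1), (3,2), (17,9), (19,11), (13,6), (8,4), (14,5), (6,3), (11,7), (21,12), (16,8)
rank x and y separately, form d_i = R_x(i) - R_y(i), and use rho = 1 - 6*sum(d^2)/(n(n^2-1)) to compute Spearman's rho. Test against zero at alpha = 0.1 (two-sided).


Step 1: Rank x and y separately (midranks; no ties here).
rank(x): 20->11, 2->1, 3->2, 17->9, 19->10, 13->6, 8->4, 14->7, 6->3, 11->5, 21->12, 16->8
rank(y): 10->10, 1->1, 2->2, 9->9, 11->11, 6->6, 4->4, 5->5, 3->3, 7->7, 12->12, 8->8
Step 2: d_i = R_x(i) - R_y(i); compute d_i^2.
  (11-10)^2=1, (1-1)^2=0, (2-2)^2=0, (9-9)^2=0, (10-11)^2=1, (6-6)^2=0, (4-4)^2=0, (7-5)^2=4, (3-3)^2=0, (5-7)^2=4, (12-12)^2=0, (8-8)^2=0
sum(d^2) = 10.
Step 3: rho = 1 - 6*10 / (12*(12^2 - 1)) = 1 - 60/1716 = 0.965035.
Step 4: Under H0, t = rho * sqrt((n-2)/(1-rho^2)) = 11.6424 ~ t(10).
Step 5: Two-sided p-value from the t-distribution with 10 df = 0.000000.
Step 6: alpha = 0.1. reject H0.

rho = 0.9650, p = 0.000000, reject H0 at alpha = 0.1.


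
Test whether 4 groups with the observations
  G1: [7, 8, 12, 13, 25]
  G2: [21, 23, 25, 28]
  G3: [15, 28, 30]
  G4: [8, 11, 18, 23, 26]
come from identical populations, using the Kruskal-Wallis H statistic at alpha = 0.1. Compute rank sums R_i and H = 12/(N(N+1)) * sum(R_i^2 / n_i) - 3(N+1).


Step 1: Combine all N = 17 observations and assign midranks.
sorted (value, group, rank): (7,G1,1), (8,G1,2.5), (8,G4,2.5), (11,G4,4), (12,G1,5), (13,G1,6), (15,G3,7), (18,G4,8), (21,G2,9), (23,G2,10.5), (23,G4,10.5), (25,G1,12.5), (25,G2,12.5), (26,G4,14), (28,G2,15.5), (28,G3,15.5), (30,G3,17)
Step 2: Sum ranks within each group.
R_1 = 27 (n_1 = 5)
R_2 = 47.5 (n_2 = 4)
R_3 = 39.5 (n_3 = 3)
R_4 = 39 (n_4 = 5)
Step 3: H = 12/(N(N+1)) * sum(R_i^2/n_i) - 3(N+1)
     = 12/(17*18) * (27^2/5 + 47.5^2/4 + 39.5^2/3 + 39^2/5) - 3*18
     = 0.039216 * 1534.15 - 54
     = 6.162582.
Step 4: Ties present; correction factor C = 1 - 24/(17^3 - 17) = 0.995098. Corrected H = 6.162582 / 0.995098 = 6.192939.
Step 5: Under H0, H ~ chi^2(3); p-value = 0.102591.
Step 6: alpha = 0.1. fail to reject H0.

H = 6.1929, df = 3, p = 0.102591, fail to reject H0.


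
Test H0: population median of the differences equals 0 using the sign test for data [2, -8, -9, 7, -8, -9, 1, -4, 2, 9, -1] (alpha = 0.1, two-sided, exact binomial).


Step 1: Discard zero differences. Original n = 11; n_eff = number of nonzero differences = 11.
Nonzero differences (with sign): +2, -8, -9, +7, -8, -9, +1, -4, +2, +9, -1
Step 2: Count signs: positive = 5, negative = 6.
Step 3: Under H0: P(positive) = 0.5, so the number of positives S ~ Bin(11, 0.5).
Step 4: Two-sided exact p-value = sum of Bin(11,0.5) probabilities at or below the observed probability = 1.000000.
Step 5: alpha = 0.1. fail to reject H0.

n_eff = 11, pos = 5, neg = 6, p = 1.000000, fail to reject H0.


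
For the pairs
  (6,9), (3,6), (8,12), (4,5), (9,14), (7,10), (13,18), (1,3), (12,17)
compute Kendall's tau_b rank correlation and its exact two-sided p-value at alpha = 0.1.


Step 1: Enumerate the 36 unordered pairs (i,j) with i<j and classify each by sign(x_j-x_i) * sign(y_j-y_i).
  (1,2):dx=-3,dy=-3->C; (1,3):dx=+2,dy=+3->C; (1,4):dx=-2,dy=-4->C; (1,5):dx=+3,dy=+5->C
  (1,6):dx=+1,dy=+1->C; (1,7):dx=+7,dy=+9->C; (1,8):dx=-5,dy=-6->C; (1,9):dx=+6,dy=+8->C
  (2,3):dx=+5,dy=+6->C; (2,4):dx=+1,dy=-1->D; (2,5):dx=+6,dy=+8->C; (2,6):dx=+4,dy=+4->C
  (2,7):dx=+10,dy=+12->C; (2,8):dx=-2,dy=-3->C; (2,9):dx=+9,dy=+11->C; (3,4):dx=-4,dy=-7->C
  (3,5):dx=+1,dy=+2->C; (3,6):dx=-1,dy=-2->C; (3,7):dx=+5,dy=+6->C; (3,8):dx=-7,dy=-9->C
  (3,9):dx=+4,dy=+5->C; (4,5):dx=+5,dy=+9->C; (4,6):dx=+3,dy=+5->C; (4,7):dx=+9,dy=+13->C
  (4,8):dx=-3,dy=-2->C; (4,9):dx=+8,dy=+12->C; (5,6):dx=-2,dy=-4->C; (5,7):dx=+4,dy=+4->C
  (5,8):dx=-8,dy=-11->C; (5,9):dx=+3,dy=+3->C; (6,7):dx=+6,dy=+8->C; (6,8):dx=-6,dy=-7->C
  (6,9):dx=+5,dy=+7->C; (7,8):dx=-12,dy=-15->C; (7,9):dx=-1,dy=-1->C; (8,9):dx=+11,dy=+14->C
Step 2: C = 35, D = 1, total pairs = 36.
Step 3: tau = (C - D)/(n(n-1)/2) = (35 - 1)/36 = 0.944444.
Step 4: Exact two-sided p-value (enumerate n! = 362880 permutations of y under H0): p = 0.000050.
Step 5: alpha = 0.1. reject H0.

tau_b = 0.9444 (C=35, D=1), p = 0.000050, reject H0.


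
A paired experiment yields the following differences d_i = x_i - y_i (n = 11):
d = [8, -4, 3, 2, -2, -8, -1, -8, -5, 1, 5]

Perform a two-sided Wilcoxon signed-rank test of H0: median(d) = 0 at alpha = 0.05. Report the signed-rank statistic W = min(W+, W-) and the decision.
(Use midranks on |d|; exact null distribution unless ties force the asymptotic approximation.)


Step 1: Drop any zero differences (none here) and take |d_i|.
|d| = [8, 4, 3, 2, 2, 8, 1, 8, 5, 1, 5]
Step 2: Midrank |d_i| (ties get averaged ranks).
ranks: |8|->10, |4|->6, |3|->5, |2|->3.5, |2|->3.5, |8|->10, |1|->1.5, |8|->10, |5|->7.5, |1|->1.5, |5|->7.5
Step 3: Attach original signs; sum ranks with positive sign and with negative sign.
W+ = 10 + 5 + 3.5 + 1.5 + 7.5 = 27.5
W- = 6 + 3.5 + 10 + 1.5 + 10 + 7.5 = 38.5
(Check: W+ + W- = 66 should equal n(n+1)/2 = 66.)
Step 4: Test statistic W = min(W+, W-) = 27.5.
Step 5: Ties in |d|, so use the tie-corrected normal approximation.
        E[W] = n(n+1)/4 = 11*12/4 = 33.
        Tie groups: |d|=1 (t=2), |d|=2 (t=2), |d|=5 (t=2), |d|=8 (t=3); sum(t^3 - t) = 42.
        Var[W] = n(n+1)(2n+1)/24 - sum(t^3-t)/48 = 3036/24 - 42/48 = 125.625.
        z = (W - E[W]) / sqrt(Var[W]) = (27.5 - 33) / 11.2083 = -0.4907.
        Two-sided p = 2*Phi(z) = 0.623632.
Step 6: alpha = 0.05. fail to reject H0.

W+ = 27.5, W- = 38.5, W = min = 27.5, p = 0.623632, fail to reject H0.


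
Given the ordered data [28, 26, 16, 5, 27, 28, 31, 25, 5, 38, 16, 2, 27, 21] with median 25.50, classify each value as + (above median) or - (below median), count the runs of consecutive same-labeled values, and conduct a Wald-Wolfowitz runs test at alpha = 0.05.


Step 1: Compute median = 25.50; label A = above, B = below.
Labels in order: AABBAAABBABBAB  (n_A = 7, n_B = 7)
Step 2: Count runs R = 8.
Step 3: Under H0 (random ordering), E[R] = 2*n_A*n_B/(n_A+n_B) + 1 = 2*7*7/14 + 1 = 8.0000.
        Var[R] = 2*n_A*n_B*(2*n_A*n_B - n_A - n_B) / ((n_A+n_B)^2 * (n_A+n_B-1)) = 8232/2548 = 3.2308.
        SD[R] = 1.7974.
Step 4: R = E[R], so z = 0 with no continuity correction.
Step 5: Two-sided p-value via normal approximation = 2*(1 - Phi(|z|)) = 1.000000.
Step 6: alpha = 0.05. fail to reject H0.

R = 8, z = 0.0000, p = 1.000000, fail to reject H0.
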